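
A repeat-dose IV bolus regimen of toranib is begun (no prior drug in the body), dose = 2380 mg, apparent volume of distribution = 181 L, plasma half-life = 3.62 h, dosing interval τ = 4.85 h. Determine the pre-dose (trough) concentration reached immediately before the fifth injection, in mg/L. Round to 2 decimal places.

C₀ per dose = Dose / Vd = 2380 / 181 = 13.15 mg/L
k = ln2 / t½ = 0.693147 / 3.62 = 0.1915 h⁻¹
Fraction remaining after one interval: r = e^(−kτ) = e^(−0.1915 × 4.85) = 0.3950
Before dose 5, 4 doses have been given (aged 1τ, 2τ, 3τ, 4τ).
C_trough = C₀ × (r + r² + … + r^4) = C₀ × r(1−r^4)/(1−r)
        = 13.15 × 0.3950 × (1 − 0.02434) / (1 − 0.3950) = 8.377 mg/L

8.38 mg/L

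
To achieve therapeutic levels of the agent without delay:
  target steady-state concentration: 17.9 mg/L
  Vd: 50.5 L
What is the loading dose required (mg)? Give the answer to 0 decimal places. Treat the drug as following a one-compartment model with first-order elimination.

904 mg

LD = Css × Vd = 17.9 × 50.5 = 904.0 mg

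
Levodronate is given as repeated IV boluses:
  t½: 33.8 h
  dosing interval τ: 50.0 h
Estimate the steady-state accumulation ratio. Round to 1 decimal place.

k = ln2 / t½ = 0.693147 / 33.8 = 0.02051 h⁻¹
e^(−kτ) = e^(−0.02051 × 50.0) = 0.3586
Accumulation ratio R = 1 / (1 − e^(−kτ)) = 1 / (1 − 0.3586) = 1.559

1.6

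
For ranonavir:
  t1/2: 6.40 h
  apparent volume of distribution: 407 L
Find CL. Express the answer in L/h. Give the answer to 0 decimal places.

k = ln2 / t½ = 0.693147 / 6.40 = 0.1083 h⁻¹
CL = k × Vd = 0.1083 × 407 = 44.08 L/h

44 L/h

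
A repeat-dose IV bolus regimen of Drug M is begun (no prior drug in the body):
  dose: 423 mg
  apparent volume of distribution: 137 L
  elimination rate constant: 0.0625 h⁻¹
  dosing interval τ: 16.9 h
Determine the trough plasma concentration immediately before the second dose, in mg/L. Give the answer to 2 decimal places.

C₀ per dose = Dose / Vd = 423 / 137 = 3.088 mg/L
Fraction remaining after one interval: r = e^(−kτ) = e^(−0.06250 × 16.9) = 0.3478
Before dose 2, 1 dose has been given (aged 1τ).
C_trough = C₀ × r = 3.088 × 0.3478 = 1.074 mg/L

1.07 mg/L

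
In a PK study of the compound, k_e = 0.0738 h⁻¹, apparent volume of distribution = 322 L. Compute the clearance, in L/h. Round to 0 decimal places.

24 L/h

CL = k × Vd = 0.0738 × 322 = 23.76 L/h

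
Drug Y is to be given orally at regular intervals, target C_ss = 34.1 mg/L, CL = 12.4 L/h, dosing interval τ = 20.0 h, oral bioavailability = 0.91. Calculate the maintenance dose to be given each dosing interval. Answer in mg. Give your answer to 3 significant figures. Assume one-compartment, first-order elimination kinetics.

At steady state, F × (Dose/τ) = Css × CL.
Dose = Css × CL × τ / F = 34.1 × 12.40 × 20.0 / 0.91 = 9293 mg

9290 mg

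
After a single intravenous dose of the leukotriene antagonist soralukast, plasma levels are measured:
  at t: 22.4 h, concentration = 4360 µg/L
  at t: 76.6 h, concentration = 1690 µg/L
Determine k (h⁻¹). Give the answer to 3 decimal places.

0.017 h⁻¹

k = ln(C₁/C₂) / (t₂ − t₁) = ln(4360/1690) / (76.6 − 22.4)
  = 0.9477 / 54.20 = 0.01749 h⁻¹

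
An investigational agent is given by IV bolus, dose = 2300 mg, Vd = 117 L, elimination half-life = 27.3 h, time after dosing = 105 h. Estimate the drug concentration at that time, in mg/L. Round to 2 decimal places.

1.37 mg/L

C₀ = Dose / Vd = 2300 / 117 = 19.66 mg/L
k = ln2 / t½ = 0.693147 / 27.3 = 0.02539 h⁻¹
C = C₀ · e^(−k·t) = 19.66 × e^(−0.02539 × 105)
  = 19.66 × 0.06953 = 1.367 mg/L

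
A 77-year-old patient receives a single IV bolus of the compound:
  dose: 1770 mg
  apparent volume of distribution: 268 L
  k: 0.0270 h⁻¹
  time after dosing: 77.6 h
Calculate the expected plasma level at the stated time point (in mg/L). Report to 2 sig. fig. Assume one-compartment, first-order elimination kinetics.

0.81 mg/L

C₀ = Dose / Vd = 1770 / 268 = 6.604 mg/L
C = C₀ · e^(−k·t) = 6.604 × e^(−0.02700 × 77.6)
  = 6.604 × 0.1230 = 0.8123 mg/L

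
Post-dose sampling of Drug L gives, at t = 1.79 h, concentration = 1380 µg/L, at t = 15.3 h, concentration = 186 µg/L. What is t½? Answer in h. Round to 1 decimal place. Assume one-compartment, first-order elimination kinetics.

k = ln(C₁/C₂) / (t₂ − t₁) = ln(1380/186) / (15.3 − 1.79)
  = 2.004 / 13.51 = 0.1483 h⁻¹
t½ = ln2 / k = 0.693147 / 0.1483 = 4.674 h

4.7 h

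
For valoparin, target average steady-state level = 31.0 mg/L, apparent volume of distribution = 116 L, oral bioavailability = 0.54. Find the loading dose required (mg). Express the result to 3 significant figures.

6660 mg

LD = Css × Vd / F = 31.0 × 116 / 0.54 = 6659 mg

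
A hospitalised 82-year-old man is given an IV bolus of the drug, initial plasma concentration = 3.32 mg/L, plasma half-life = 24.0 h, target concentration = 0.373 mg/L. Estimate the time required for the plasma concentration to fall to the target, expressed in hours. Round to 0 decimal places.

k = ln2 / t½ = 0.693147 / 24.0 = 0.02888 h⁻¹
t = ln(C₀ / C) / k = ln(3.320 / 0.373) / 0.02888
  = ln(8.901) / 0.02888 = 2.186 / 0.02888 = 75.69 h

76 h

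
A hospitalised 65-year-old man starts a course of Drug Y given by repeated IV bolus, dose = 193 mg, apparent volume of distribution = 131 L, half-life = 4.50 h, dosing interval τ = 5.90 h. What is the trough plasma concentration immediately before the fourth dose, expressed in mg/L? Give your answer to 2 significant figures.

C₀ per dose = Dose / Vd = 193 / 131 = 1.473 mg/L
k = ln2 / t½ = 0.693147 / 4.50 = 0.1540 h⁻¹
Fraction remaining after one interval: r = e^(−kτ) = e^(−0.1540 × 5.90) = 0.4031
Before dose 4, 3 doses have been given (aged 1τ, 2τ, 3τ).
C_trough = C₀ × (r + r² + … + r^3) = C₀ × r(1−r^3)/(1−r)
        = 1.473 × 0.4031 × (1 − 0.06550) / (1 − 0.4031) = 0.9296 mg/L

0.93 mg/L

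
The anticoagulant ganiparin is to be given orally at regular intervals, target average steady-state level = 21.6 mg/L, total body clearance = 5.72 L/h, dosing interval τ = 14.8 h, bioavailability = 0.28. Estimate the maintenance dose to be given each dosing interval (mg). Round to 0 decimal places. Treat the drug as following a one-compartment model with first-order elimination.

At steady state, F × (Dose/τ) = Css × CL.
Dose = Css × CL × τ / F = 21.6 × 5.720 × 14.8 / 0.28 = 6531 mg

6531 mg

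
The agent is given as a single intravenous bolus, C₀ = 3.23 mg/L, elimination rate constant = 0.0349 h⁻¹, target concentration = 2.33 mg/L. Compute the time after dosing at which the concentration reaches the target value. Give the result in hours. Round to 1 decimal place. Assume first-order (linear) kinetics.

9.4 h

t = ln(C₀ / C) / k = ln(3.230 / 2.33) / 0.03490
  = ln(1.386) / 0.03490 = 0.3264 / 0.03490 = 9.352 h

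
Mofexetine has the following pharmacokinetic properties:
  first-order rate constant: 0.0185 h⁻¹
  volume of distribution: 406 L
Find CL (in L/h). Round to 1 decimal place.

CL = k × Vd = 0.0185 × 406 = 7.511 L/h

7.5 L/h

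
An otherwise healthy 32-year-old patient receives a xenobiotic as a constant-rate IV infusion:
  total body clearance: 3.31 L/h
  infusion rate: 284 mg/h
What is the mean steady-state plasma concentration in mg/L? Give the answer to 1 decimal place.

At steady state Css = R₀ / CL = 284 / 3.310 = 85.80 mg/L

85.8 mg/L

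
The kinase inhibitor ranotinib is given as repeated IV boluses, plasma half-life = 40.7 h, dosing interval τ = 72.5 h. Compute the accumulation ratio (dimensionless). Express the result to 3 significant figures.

k = ln2 / t½ = 0.693147 / 40.7 = 0.01703 h⁻¹
e^(−kτ) = e^(−0.01703 × 72.5) = 0.2909
Accumulation ratio R = 1 / (1 − e^(−kτ)) = 1 / (1 − 0.2909) = 1.410

1.41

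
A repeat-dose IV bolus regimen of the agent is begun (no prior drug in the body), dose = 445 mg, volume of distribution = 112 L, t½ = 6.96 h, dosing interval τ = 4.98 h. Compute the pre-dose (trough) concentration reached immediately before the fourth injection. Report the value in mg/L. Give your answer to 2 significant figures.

C₀ per dose = Dose / Vd = 445 / 112 = 3.973 mg/L
k = ln2 / t½ = 0.693147 / 6.96 = 0.09959 h⁻¹
Fraction remaining after one interval: r = e^(−kτ) = e^(−0.09959 × 4.98) = 0.6090
Before dose 4, 3 doses have been given (aged 1τ, 2τ, 3τ).
C_trough = C₀ × (r + r² + … + r^3) = C₀ × r(1−r^3)/(1−r)
        = 3.973 × 0.6090 × (1 − 0.2259) / (1 − 0.6090) = 4.790 mg/L

4.8 mg/L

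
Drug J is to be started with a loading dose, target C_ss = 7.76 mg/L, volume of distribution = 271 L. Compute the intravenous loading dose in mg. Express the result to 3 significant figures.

2100 mg

LD = Css × Vd = 7.76 × 271 = 2103 mg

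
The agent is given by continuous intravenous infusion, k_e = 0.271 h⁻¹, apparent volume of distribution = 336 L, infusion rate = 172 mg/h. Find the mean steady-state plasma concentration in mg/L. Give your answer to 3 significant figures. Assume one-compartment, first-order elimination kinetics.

CL = k × Vd = 0.2710 × 336 = 91.06 L/h
At steady state Css = R₀ / CL = 172 / 91.06 = 1.889 mg/L

1.89 mg/L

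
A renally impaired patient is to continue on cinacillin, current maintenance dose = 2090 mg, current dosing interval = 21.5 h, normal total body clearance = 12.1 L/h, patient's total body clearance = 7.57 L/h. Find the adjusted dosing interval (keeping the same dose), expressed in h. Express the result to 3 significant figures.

To keep the same average steady-state level, dosing rate must scale with clearance.
CL ratio = 7.57 / 12.1 = 0.6256
New interval (same dose) = 21.5 / 0.6256 = 34.37 h

34.4 h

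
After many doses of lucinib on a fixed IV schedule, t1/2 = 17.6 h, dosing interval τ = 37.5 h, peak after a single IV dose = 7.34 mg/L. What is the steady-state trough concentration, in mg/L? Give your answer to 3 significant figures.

k = ln2 / t½ = 0.693147 / 17.6 = 0.03938 h⁻¹
e^(−kτ) = e^(−0.03938 × 37.5) = 0.2284
Accumulation ratio R = 1 / (1 − e^(−kτ)) = 1 / (1 − 0.2284) = 1.296
Steady-state trough = C₀ × R × e^(−kτ) = 7.34 × 1.296 × 0.2284 = 2.173 mg/L

2.17 mg/L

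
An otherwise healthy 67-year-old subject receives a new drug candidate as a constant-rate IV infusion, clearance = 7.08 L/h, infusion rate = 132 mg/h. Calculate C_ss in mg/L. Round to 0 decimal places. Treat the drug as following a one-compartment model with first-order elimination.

At steady state Css = R₀ / CL = 132 / 7.080 = 18.64 mg/L

19 mg/L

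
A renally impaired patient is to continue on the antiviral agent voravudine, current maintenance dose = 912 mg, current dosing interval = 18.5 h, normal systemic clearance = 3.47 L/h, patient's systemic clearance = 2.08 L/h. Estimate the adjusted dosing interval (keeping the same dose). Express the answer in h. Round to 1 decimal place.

30.9 h

To keep the same average steady-state level, dosing rate must scale with clearance.
CL ratio = 2.08 / 3.47 = 0.5994
New interval (same dose) = 18.5 / 0.5994 = 30.86 h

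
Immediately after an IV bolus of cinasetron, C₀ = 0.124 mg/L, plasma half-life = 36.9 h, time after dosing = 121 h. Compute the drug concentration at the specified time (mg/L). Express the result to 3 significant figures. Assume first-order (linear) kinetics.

k = ln2 / t½ = 0.693147 / 36.9 = 0.01878 h⁻¹
C = C₀ · e^(−k·t) = 0.1240 × e^(−0.01878 × 121)
  = 0.1240 × 0.1031 = 0.01278 mg/L

0.0128 mg/L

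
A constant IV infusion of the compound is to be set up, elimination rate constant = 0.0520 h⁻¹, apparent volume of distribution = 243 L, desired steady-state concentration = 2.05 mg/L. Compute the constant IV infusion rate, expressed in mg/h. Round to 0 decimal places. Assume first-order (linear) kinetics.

CL = k × Vd = 0.05200 × 243 = 12.64 L/h
At steady state, infusion rate R₀ = Css × CL = 2.05 × 12.64 = 25.91 mg/h

26 mg/h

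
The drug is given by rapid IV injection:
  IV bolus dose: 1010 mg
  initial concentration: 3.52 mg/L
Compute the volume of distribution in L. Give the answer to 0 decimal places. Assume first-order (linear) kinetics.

Vd = Dose / C₀ = 1010 / 3.52 = 286.9 L

287 L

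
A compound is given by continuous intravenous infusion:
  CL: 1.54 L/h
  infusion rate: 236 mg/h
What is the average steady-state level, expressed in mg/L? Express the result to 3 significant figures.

At steady state Css = R₀ / CL = 236 / 1.540 = 153.2 mg/L

153 mg/L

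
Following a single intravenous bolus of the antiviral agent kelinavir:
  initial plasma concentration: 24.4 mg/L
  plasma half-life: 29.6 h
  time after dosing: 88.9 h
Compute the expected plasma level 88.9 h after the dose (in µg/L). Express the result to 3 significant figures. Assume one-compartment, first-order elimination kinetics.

3040 µg/L

k = ln2 / t½ = 0.693147 / 29.6 = 0.02342 h⁻¹
C = C₀ · e^(−k·t) = 24.40 × e^(−0.02342 × 88.9)
  = 24.40 × 0.1247 = 3.043 mg/L
Convert: 3.043 mg/L × 1000 = 3043 µg/L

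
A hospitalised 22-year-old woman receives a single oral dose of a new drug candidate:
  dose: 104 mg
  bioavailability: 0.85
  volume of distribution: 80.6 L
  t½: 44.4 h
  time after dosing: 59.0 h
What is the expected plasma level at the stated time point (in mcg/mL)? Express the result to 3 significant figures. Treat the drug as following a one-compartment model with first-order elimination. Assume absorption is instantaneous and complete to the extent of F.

0.437 mcg/mL

Amount reaching circulation = F × Dose = 0.85 × 104.0 = 88.40 mg
C₀ = F·Dose / Vd = 88.40 / 80.6 = 1.097 mg/L
k = ln2 / t½ = 0.693147 / 44.4 = 0.01561 h⁻¹
C = C₀ · e^(−k·t) = 1.097 × e^(−0.01561 × 59.0)
  = 1.097 × 0.3981 = 0.4367 mg/L
(0.4367 mg/L = 0.4367 mcg/mL)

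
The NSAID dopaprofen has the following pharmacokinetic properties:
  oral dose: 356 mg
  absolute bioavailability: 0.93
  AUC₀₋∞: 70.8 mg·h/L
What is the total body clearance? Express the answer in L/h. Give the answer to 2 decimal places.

CL = F·Dose / AUC = 0.93 × 356 / 70.8 = 4.676 L/h

4.68 L/h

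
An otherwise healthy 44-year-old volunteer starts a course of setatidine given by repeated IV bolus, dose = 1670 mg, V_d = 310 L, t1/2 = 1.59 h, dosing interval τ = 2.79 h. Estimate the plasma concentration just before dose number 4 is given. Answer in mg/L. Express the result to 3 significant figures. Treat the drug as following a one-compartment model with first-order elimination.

C₀ per dose = Dose / Vd = 1670 / 310 = 5.387 mg/L
k = ln2 / t½ = 0.693147 / 1.59 = 0.4359 h⁻¹
Fraction remaining after one interval: r = e^(−kτ) = e^(−0.4359 × 2.79) = 0.2964
Before dose 4, 3 doses have been given (aged 1τ, 2τ, 3τ).
C_trough = C₀ × (r + r² + … + r^3) = C₀ × r(1−r^3)/(1−r)
        = 5.387 × 0.2964 × (1 − 0.02604) / (1 − 0.2964) = 2.210 mg/L

2.21 mg/L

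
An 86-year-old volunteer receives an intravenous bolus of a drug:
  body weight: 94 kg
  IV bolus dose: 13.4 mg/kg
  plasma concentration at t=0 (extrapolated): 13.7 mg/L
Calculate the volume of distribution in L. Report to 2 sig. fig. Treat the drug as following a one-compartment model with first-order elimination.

92 L

Dose = 13.4 × 94 = 1260 mg
Vd = Dose / C₀ = 1260 / 13.7 = 91.97 L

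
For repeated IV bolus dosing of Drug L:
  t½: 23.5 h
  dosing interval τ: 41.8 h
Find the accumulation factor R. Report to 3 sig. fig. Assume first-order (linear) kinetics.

1.41

k = ln2 / t½ = 0.693147 / 23.5 = 0.02950 h⁻¹
e^(−kτ) = e^(−0.02950 × 41.8) = 0.2914
Accumulation ratio R = 1 / (1 − e^(−kτ)) = 1 / (1 − 0.2914) = 1.411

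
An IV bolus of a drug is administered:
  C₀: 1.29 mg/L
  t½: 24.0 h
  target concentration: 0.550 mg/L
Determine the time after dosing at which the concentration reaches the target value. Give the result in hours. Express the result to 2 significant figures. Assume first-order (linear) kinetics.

30 h

k = ln2 / t½ = 0.693147 / 24.0 = 0.02888 h⁻¹
t = ln(C₀ / C) / k = ln(1.290 / 0.550) / 0.02888
  = ln(2.345) / 0.02888 = 0.8523 / 0.02888 = 29.51 h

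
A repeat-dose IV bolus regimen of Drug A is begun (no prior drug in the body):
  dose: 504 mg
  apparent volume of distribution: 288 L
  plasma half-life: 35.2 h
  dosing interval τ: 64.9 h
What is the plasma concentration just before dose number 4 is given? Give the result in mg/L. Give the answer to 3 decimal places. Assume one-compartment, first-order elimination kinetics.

C₀ per dose = Dose / Vd = 504 / 288 = 1.750 mg/L
k = ln2 / t½ = 0.693147 / 35.2 = 0.01969 h⁻¹
Fraction remaining after one interval: r = e^(−kτ) = e^(−0.01969 × 64.9) = 0.2786
Before dose 4, 3 doses have been given (aged 1τ, 2τ, 3τ).
C_trough = C₀ × (r + r² + … + r^3) = C₀ × r(1−r^3)/(1−r)
        = 1.750 × 0.2786 × (1 − 0.02162) / (1 − 0.2786) = 0.6612 mg/L

0.661 mg/L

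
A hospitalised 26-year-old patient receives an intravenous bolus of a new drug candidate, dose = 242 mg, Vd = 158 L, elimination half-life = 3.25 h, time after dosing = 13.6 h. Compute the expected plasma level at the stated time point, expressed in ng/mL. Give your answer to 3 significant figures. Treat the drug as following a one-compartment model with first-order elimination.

C₀ = Dose / Vd = 242.0 / 158 = 1.532 mg/L
k = ln2 / t½ = 0.693147 / 3.25 = 0.2133 h⁻¹
C = C₀ · e^(−k·t) = 1.532 × e^(−0.2133 × 13.6)
  = 1.532 × 0.05497 = 0.08421 mg/L
Convert: 0.08421 mg/L × 1000 = 84.21 ng/mL

84.2 ng/mL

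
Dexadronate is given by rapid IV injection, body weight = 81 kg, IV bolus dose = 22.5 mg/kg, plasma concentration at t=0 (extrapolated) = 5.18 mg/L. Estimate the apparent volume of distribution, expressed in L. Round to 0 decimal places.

Dose = 22.5 × 81 = 1823 mg
Vd = Dose / C₀ = 1823 / 5.18 = 351.9 L

352 L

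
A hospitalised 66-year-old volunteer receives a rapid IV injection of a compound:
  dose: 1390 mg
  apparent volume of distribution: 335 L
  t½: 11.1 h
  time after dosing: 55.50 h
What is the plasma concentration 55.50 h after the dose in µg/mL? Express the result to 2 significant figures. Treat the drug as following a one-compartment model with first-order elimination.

C₀ = Dose / Vd = 1390 / 335 = 4.149 mg/L
k = ln2 / t½ = 0.693147 / 11.1 = 0.06245 h⁻¹
t / t½ = 55.50 / 11.1 = 5 half-lives
C = C₀ × (1/2)^5 = 4.149 × 0.03125 = 0.1297 mg/L
(0.1297 mg/L = 0.1297 µg/mL)

0.13 µg/mL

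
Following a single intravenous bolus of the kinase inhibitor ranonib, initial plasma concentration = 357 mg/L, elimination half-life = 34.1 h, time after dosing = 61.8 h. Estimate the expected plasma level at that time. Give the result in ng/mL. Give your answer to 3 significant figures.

102000 ng/mL

k = ln2 / t½ = 0.693147 / 34.1 = 0.02033 h⁻¹
C = C₀ · e^(−k·t) = 357.0 × e^(−0.02033 × 61.8)
  = 357.0 × 0.2847 = 101.6 mg/L
Convert: 101.6 mg/L × 1000 = 101600 ng/mL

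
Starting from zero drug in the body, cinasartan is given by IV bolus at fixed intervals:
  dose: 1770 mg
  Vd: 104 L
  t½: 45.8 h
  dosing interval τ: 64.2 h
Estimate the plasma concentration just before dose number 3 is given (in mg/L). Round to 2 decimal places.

8.88 mg/L

C₀ per dose = Dose / Vd = 1770 / 104 = 17.02 mg/L
k = ln2 / t½ = 0.693147 / 45.8 = 0.01513 h⁻¹
Fraction remaining after one interval: r = e^(−kτ) = e^(−0.01513 × 64.2) = 0.3786
Before dose 3, 2 doses have been given (aged 1τ, 2τ).
C_trough = C₀ × (r + r²) = 17.02 × (0.3786 + 0.1433) = 8.883 mg/L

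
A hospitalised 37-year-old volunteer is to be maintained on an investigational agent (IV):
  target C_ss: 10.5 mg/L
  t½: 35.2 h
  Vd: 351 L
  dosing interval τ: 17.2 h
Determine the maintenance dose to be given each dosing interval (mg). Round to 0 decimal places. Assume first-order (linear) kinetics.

k = ln2 / t½ = 0.693147 / 35.2 = 0.01969 h⁻¹
CL = k × Vd = 0.01969 × 351 = 6.911 L/h
At steady state, Dose/τ = Css × CL.
Dose = Css × CL × τ = 10.5 × 6.911 × 17.2 = 1248 mg

1248 mg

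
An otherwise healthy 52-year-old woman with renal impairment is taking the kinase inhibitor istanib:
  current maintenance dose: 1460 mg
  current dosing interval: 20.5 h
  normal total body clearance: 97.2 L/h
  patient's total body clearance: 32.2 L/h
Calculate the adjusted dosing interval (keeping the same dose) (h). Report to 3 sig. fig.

61.9 h

To keep the same average steady-state level, dosing rate must scale with clearance.
CL ratio = 32.2 / 97.2 = 0.3313
New interval (same dose) = 20.5 / 0.3313 = 61.88 h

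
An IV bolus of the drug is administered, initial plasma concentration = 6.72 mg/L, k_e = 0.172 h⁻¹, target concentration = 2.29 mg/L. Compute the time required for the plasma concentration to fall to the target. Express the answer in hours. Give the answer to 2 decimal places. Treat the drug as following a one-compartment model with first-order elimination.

6.26 h

t = ln(C₀ / C) / k = ln(6.720 / 2.29) / 0.1720
  = ln(2.934) / 0.1720 = 1.076 / 0.1720 = 6.256 h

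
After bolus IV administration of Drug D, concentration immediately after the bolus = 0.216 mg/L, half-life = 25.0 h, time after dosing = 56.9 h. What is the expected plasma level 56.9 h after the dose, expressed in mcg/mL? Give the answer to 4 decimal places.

0.0446 mcg/mL

k = ln2 / t½ = 0.693147 / 25.0 = 0.02773 h⁻¹
C = C₀ · e^(−k·t) = 0.2160 × e^(−0.02773 × 56.9)
  = 0.2160 × 0.2064 = 0.04458 mg/L
(0.04458 mg/L = 0.04458 mcg/mL)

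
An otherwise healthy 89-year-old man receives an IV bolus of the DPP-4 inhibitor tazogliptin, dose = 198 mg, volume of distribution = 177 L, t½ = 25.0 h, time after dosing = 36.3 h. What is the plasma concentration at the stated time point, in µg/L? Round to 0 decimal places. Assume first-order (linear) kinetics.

C₀ = Dose / Vd = 198.0 / 177 = 1.119 mg/L
k = ln2 / t½ = 0.693147 / 25.0 = 0.02773 h⁻¹
C = C₀ · e^(−k·t) = 1.119 × e^(−0.02773 × 36.3)
  = 1.119 × 0.3655 = 0.4090 mg/L
Convert: 0.4090 mg/L × 1000 = 409.0 µg/L

409 µg/L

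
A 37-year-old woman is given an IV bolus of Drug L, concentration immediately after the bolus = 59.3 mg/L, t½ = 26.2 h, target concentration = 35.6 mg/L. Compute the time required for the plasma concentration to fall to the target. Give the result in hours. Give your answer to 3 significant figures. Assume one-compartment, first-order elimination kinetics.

19.3 h

k = ln2 / t½ = 0.693147 / 26.2 = 0.02646 h⁻¹
t = ln(C₀ / C) / k = ln(59.30 / 35.6) / 0.02646
  = ln(1.666) / 0.02646 = 0.5104 / 0.02646 = 19.29 h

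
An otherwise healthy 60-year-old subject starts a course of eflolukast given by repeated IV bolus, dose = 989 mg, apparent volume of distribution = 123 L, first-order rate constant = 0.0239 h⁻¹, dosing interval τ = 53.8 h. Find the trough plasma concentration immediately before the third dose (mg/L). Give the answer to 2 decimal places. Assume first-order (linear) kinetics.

2.84 mg/L

C₀ per dose = Dose / Vd = 989 / 123 = 8.041 mg/L
Fraction remaining after one interval: r = e^(−kτ) = e^(−0.02390 × 53.8) = 0.2764
Before dose 3, 2 doses have been given (aged 1τ, 2τ).
C_trough = C₀ × (r + r²) = 8.041 × (0.2764 + 0.07640) = 2.837 mg/L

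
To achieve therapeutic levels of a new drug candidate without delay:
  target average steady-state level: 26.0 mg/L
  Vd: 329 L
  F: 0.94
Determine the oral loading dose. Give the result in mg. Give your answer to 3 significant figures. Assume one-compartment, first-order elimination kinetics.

LD = Css × Vd / F = 26.0 × 329 / 0.94 = 9100 mg

9100 mg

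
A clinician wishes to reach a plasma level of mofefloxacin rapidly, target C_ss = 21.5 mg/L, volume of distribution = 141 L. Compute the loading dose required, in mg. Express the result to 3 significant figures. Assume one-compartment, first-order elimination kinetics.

3030 mg

LD = Css × Vd = 21.5 × 141 = 3032 mg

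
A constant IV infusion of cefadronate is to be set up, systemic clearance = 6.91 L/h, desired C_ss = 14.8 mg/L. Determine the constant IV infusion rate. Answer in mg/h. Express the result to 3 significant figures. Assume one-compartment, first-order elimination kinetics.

102 mg/h

At steady state, infusion rate R₀ = Css × CL = 14.8 × 6.910 = 102.3 mg/h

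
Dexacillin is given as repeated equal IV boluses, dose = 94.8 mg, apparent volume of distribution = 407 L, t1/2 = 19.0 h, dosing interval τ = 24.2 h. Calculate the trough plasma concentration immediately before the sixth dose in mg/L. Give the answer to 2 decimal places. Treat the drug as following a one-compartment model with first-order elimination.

0.16 mg/L

C₀ per dose = Dose / Vd = 94.8 / 407 = 0.2329 mg/L
k = ln2 / t½ = 0.693147 / 19.0 = 0.03648 h⁻¹
Fraction remaining after one interval: r = e^(−kτ) = e^(−0.03648 × 24.2) = 0.4136
Before dose 6, 5 doses have been given (aged 1τ, 2τ, 3τ, 4τ, 5τ).
C_trough = C₀ × (r + r² + … + r^5) = C₀ × r(1−r^5)/(1−r)
        = 0.2329 × 0.4136 × (1 − 0.01210) / (1 − 0.4136) = 0.1623 mg/L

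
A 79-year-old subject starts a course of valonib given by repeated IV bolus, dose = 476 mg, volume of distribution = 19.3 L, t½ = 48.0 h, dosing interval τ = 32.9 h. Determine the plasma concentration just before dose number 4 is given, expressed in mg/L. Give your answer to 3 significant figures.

30.8 mg/L

C₀ per dose = Dose / Vd = 476 / 19.3 = 24.66 mg/L
k = ln2 / t½ = 0.693147 / 48.0 = 0.01444 h⁻¹
Fraction remaining after one interval: r = e^(−kτ) = e^(−0.01444 × 32.9) = 0.6218
Before dose 4, 3 doses have been given (aged 1τ, 2τ, 3τ).
C_trough = C₀ × (r + r² + … + r^3) = C₀ × r(1−r^3)/(1−r)
        = 24.66 × 0.6218 × (1 − 0.2404) / (1 − 0.6218) = 30.80 mg/L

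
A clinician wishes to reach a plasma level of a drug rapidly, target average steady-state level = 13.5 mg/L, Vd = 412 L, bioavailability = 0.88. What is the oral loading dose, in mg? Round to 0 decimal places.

LD = Css × Vd / F = 13.5 × 412 / 0.88 = 6320 mg

6320 mg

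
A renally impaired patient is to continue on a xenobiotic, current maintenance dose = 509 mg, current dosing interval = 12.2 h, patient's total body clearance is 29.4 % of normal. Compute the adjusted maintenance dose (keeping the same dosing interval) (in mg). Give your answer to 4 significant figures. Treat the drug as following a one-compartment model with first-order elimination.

To keep the same average steady-state level, dosing rate must scale with clearance.
CL ratio = 29.4 / 100 = 0.2940
New dose (same interval) = 509 × 0.2940 = 149.6 mg

149.6 mg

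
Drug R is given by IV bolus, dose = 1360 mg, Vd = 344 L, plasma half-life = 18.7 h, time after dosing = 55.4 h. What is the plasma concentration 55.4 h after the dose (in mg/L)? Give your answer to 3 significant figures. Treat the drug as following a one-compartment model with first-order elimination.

C₀ = Dose / Vd = 1360 / 344 = 3.953 mg/L
k = ln2 / t½ = 0.693147 / 18.7 = 0.03707 h⁻¹
C = C₀ · e^(−k·t) = 3.953 × e^(−0.03707 × 55.4)
  = 3.953 × 0.1283 = 0.5072 mg/L

0.507 mg/L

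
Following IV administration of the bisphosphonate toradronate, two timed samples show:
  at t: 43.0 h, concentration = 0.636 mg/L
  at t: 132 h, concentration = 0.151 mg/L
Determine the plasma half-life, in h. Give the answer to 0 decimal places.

43 h

k = ln(C₁/C₂) / (t₂ − t₁) = ln(0.636/0.151) / (132 − 43.0)
  = 1.438 / 89.00 = 0.01616 h⁻¹
t½ = ln2 / k = 0.693147 / 0.01616 = 42.89 h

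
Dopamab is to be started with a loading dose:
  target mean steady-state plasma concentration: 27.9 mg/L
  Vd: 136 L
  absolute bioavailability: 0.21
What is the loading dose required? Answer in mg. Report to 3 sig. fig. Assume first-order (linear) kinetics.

18100 mg

LD = Css × Vd / F = 27.9 × 136 / 0.21 = 18070 mg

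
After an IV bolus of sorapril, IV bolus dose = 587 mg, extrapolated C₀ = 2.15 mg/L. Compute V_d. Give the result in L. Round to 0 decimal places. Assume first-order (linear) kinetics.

Vd = Dose / C₀ = 587.0 / 2.15 = 273.0 L

273 L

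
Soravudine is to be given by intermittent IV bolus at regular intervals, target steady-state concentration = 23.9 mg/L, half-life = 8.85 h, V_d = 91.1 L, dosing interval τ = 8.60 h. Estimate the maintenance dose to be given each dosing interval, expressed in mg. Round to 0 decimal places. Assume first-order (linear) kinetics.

1467 mg

k = ln2 / t½ = 0.693147 / 8.85 = 0.07832 h⁻¹
CL = k × Vd = 0.07832 × 91.1 = 7.135 L/h
At steady state, Dose/τ = Css × CL.
Dose = Css × CL × τ = 23.9 × 7.135 × 8.60 = 1467 mg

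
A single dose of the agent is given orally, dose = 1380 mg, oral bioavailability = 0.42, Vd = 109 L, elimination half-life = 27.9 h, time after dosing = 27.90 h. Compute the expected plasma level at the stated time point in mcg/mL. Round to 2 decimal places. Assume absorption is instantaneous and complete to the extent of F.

2.66 mcg/mL

Amount reaching circulation = F × Dose = 0.42 × 1380 = 579.6 mg
C₀ = F·Dose / Vd = 579.6 / 109 = 5.317 mg/L
k = ln2 / t½ = 0.693147 / 27.9 = 0.02484 h⁻¹
t / t½ = 27.90 / 27.9 = 1 half-lives
C = C₀ × (1/2)^1 = 5.317 × 0.5000 = 2.659 mg/L
(2.659 mg/L = 2.659 mcg/mL)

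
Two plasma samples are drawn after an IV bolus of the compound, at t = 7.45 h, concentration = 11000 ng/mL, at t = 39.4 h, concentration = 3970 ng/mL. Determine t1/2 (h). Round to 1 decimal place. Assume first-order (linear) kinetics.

k = ln(C₁/C₂) / (t₂ − t₁) = ln(11000/3970) / (39.4 − 7.45)
  = 1.019 / 31.95 = 0.03189 h⁻¹
t½ = ln2 / k = 0.693147 / 0.03189 = 21.74 h

21.7 h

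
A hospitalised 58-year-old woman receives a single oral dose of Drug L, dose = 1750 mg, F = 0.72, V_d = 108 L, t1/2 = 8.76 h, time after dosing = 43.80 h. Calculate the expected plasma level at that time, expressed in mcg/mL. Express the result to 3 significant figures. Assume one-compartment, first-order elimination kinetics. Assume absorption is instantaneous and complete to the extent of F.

Amount reaching circulation = F × Dose = 0.72 × 1750 = 1260 mg
C₀ = F·Dose / Vd = 1260 / 108 = 11.67 mg/L
k = ln2 / t½ = 0.693147 / 8.76 = 0.07913 h⁻¹
t / t½ = 43.80 / 8.76 = 5 half-lives
C = C₀ × (1/2)^5 = 11.67 × 0.03125 = 0.3647 mg/L
(0.3647 mg/L = 0.3647 mcg/mL)

0.365 mcg/mL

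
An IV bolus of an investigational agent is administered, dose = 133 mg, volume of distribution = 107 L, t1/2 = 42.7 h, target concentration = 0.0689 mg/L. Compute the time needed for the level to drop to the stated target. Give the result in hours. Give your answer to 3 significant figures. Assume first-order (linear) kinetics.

C₀ = Dose / Vd = 133.0 / 107 = 1.243 mg/L
k = ln2 / t½ = 0.693147 / 42.7 = 0.01623 h⁻¹
t = ln(C₀ / C) / k = ln(1.243 / 0.0689) / 0.01623
  = ln(18.04) / 0.01623 = 2.893 / 0.01623 = 178.3 h

178 h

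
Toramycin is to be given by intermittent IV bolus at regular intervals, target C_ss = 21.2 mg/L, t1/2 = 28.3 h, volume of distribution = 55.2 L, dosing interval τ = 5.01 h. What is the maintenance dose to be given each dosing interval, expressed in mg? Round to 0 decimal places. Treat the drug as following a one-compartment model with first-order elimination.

144 mg

k = ln2 / t½ = 0.693147 / 28.3 = 0.02449 h⁻¹
CL = k × Vd = 0.02449 × 55.2 = 1.352 L/h
At steady state, Dose/τ = Css × CL.
Dose = Css × CL × τ = 21.2 × 1.352 × 5.01 = 143.6 mg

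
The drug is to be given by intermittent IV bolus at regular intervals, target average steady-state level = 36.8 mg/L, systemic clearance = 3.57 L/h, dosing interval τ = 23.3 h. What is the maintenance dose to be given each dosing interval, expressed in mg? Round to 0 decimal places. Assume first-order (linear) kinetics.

At steady state, Dose/τ = Css × CL.
Dose = Css × CL × τ = 36.8 × 3.570 × 23.3 = 3061 mg

3061 mg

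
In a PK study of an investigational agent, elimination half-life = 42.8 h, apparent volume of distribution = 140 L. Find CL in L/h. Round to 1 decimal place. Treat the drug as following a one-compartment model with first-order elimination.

k = ln2 / t½ = 0.693147 / 42.8 = 0.01620 h⁻¹
CL = k × Vd = 0.01620 × 140 = 2.268 L/h

2.3 L/h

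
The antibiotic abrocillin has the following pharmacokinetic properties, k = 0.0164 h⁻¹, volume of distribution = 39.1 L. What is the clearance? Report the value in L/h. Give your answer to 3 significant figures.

CL = k × Vd = 0.0164 × 39.1 = 0.6412 L/h

0.641 L/h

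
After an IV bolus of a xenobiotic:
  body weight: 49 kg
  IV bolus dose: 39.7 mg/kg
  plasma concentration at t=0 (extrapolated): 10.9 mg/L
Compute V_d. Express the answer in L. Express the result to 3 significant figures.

178 L

Dose = 39.7 × 49 = 1945 mg
Vd = Dose / C₀ = 1945 / 10.9 = 178.4 L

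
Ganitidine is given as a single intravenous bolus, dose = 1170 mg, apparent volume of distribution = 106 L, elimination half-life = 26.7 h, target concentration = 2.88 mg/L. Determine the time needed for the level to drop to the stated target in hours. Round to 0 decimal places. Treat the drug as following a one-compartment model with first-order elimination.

52 h

C₀ = Dose / Vd = 1170 / 106 = 11.04 mg/L
k = ln2 / t½ = 0.693147 / 26.7 = 0.02596 h⁻¹
t = ln(C₀ / C) / k = ln(11.04 / 2.88) / 0.02596
  = ln(3.833) / 0.02596 = 1.344 / 0.02596 = 51.77 h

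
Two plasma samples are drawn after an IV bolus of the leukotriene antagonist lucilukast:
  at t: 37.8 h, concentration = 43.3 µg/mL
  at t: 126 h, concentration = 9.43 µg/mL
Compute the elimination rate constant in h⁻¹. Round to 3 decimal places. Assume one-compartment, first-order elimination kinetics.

k = ln(C₁/C₂) / (t₂ − t₁) = ln(43.3/9.43) / (126 − 37.8)
  = 1.524 / 88.20 = 0.01728 h⁻¹

0.017 h⁻¹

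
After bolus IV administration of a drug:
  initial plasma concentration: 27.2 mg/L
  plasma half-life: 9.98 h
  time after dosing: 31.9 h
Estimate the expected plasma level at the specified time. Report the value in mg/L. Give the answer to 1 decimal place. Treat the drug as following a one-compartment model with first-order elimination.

3.0 mg/L

k = ln2 / t½ = 0.693147 / 9.98 = 0.06945 h⁻¹
C = C₀ · e^(−k·t) = 27.20 × e^(−0.06945 × 31.9)
  = 27.20 × 0.1091 = 2.968 mg/L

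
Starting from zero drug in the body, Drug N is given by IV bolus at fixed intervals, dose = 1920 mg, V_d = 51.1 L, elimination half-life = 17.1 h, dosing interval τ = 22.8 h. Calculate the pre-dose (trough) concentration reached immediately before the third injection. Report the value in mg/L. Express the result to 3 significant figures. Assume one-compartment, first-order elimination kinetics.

20.8 mg/L

C₀ per dose = Dose / Vd = 1920 / 51.1 = 37.57 mg/L
k = ln2 / t½ = 0.693147 / 17.1 = 0.04053 h⁻¹
Fraction remaining after one interval: r = e^(−kτ) = e^(−0.04053 × 22.8) = 0.3969
Before dose 3, 2 doses have been given (aged 1τ, 2τ).
C_trough = C₀ × (r + r²) = 37.57 × (0.3969 + 0.1575) = 20.83 mg/L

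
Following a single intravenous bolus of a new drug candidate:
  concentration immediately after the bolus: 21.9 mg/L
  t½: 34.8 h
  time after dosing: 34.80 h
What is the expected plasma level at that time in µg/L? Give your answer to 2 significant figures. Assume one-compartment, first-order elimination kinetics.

11000 µg/L

k = ln2 / t½ = 0.693147 / 34.8 = 0.01992 h⁻¹
t / t½ = 34.80 / 34.8 = 1 half-lives
C = C₀ × (1/2)^1 = 21.90 × 0.5000 = 10.95 mg/L
Convert: 10.95 mg/L × 1000 = 10950 µg/L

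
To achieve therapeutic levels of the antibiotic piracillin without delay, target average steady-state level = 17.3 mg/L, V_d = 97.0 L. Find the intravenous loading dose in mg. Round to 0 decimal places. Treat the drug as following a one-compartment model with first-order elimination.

LD = Css × Vd = 17.3 × 97.0 = 1678 mg

1678 mg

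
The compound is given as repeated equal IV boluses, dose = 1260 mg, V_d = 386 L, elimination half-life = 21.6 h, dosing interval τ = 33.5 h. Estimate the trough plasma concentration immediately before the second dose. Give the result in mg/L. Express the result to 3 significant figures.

C₀ per dose = Dose / Vd = 1260 / 386 = 3.264 mg/L
k = ln2 / t½ = 0.693147 / 21.6 = 0.03209 h⁻¹
Fraction remaining after one interval: r = e^(−kτ) = e^(−0.03209 × 33.5) = 0.3413
Before dose 2, 1 dose has been given (aged 1τ).
C_trough = C₀ × r = 3.264 × 0.3413 = 1.114 mg/L

1.11 mg/L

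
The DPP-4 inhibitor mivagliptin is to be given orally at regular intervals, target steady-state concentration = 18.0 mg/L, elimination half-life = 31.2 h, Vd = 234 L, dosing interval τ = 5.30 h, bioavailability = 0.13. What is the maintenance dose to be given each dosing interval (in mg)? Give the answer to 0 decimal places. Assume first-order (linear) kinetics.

k = ln2 / t½ = 0.693147 / 31.2 = 0.02222 h⁻¹
CL = k × Vd = 0.02222 × 234 = 5.199 L/h
At steady state, F × (Dose/τ) = Css × CL.
Dose = Css × CL × τ / F = 18.0 × 5.199 × 5.30 / 0.13 = 3815 mg

3815 mg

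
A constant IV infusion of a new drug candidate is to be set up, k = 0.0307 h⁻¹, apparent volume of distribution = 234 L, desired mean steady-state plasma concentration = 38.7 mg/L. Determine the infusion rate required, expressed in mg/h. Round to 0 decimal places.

278 mg/h

CL = k × Vd = 0.03070 × 234 = 7.184 L/h
At steady state, infusion rate R₀ = Css × CL = 38.7 × 7.184 = 278.0 mg/h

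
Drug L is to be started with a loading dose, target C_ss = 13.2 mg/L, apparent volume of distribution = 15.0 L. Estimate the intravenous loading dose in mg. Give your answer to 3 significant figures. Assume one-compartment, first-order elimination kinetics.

LD = Css × Vd = 13.2 × 15.0 = 198.0 mg

198 mg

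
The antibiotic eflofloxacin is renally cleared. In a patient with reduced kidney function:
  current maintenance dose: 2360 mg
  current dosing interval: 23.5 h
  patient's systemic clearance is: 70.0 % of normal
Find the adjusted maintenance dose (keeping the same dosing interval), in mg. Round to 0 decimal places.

1652 mg

To keep the same average steady-state level, dosing rate must scale with clearance.
CL ratio = 70.0 / 100 = 0.7000
New dose (same interval) = 2360 × 0.7000 = 1652 mg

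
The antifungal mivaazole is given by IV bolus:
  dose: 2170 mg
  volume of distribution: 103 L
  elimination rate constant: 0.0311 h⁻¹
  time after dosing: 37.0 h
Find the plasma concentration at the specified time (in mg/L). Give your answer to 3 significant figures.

6.67 mg/L

C₀ = Dose / Vd = 2170 / 103 = 21.07 mg/L
C = C₀ · e^(−k·t) = 21.07 × e^(−0.03110 × 37.0)
  = 21.07 × 0.3164 = 6.667 mg/L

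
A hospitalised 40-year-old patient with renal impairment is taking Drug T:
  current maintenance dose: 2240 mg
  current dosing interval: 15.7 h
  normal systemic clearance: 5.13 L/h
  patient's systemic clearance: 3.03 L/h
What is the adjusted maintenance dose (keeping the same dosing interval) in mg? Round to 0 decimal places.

1323 mg

To keep the same average steady-state level, dosing rate must scale with clearance.
CL ratio = 3.03 / 5.13 = 0.5906
New dose (same interval) = 2240 × 0.5906 = 1323 mg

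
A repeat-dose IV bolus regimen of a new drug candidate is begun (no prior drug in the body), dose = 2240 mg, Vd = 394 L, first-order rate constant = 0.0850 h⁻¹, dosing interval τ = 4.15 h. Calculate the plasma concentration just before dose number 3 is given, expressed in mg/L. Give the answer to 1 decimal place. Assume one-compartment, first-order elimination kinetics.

6.8 mg/L

C₀ per dose = Dose / Vd = 2240 / 394 = 5.685 mg/L
Fraction remaining after one interval: r = e^(−kτ) = e^(−0.08500 × 4.15) = 0.7028
Before dose 3, 2 doses have been given (aged 1τ, 2τ).
C_trough = C₀ × (r + r²) = 5.685 × (0.7028 + 0.4939) = 6.803 mg/L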